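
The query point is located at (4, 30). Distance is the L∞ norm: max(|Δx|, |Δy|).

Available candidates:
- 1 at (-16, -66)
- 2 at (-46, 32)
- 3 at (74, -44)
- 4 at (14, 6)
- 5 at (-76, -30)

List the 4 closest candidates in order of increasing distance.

Distances from (4, 30):
1: max(|-20|, |-96|) = 96
2: max(|-50|, |2|) = 50
3: max(|70|, |-74|) = 74
4: max(|10|, |-24|) = 24
5: max(|-80|, |-60|) = 80
Sorted: 4 (24) < 2 (50) < 3 (74) < 5 (80) < 1 (96)

4, 2, 3, 5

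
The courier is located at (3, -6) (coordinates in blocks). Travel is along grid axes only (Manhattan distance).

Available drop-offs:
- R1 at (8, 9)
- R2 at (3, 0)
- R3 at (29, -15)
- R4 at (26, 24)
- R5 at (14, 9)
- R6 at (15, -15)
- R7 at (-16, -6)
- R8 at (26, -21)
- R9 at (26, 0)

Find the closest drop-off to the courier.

R2

Distances from (3, -6):
R1: |5| + |15| = 5 + 15 = 20 blocks
R2: |0| + |6| = 0 + 6 = 6 blocks
R3: |26| + |-9| = 26 + 9 = 35 blocks
R4: |23| + |30| = 23 + 30 = 53 blocks
R5: |11| + |15| = 11 + 15 = 26 blocks
R6: |12| + |-9| = 12 + 9 = 21 blocks
R7: |-19| + |0| = 19 + 0 = 19 blocks
R8: |23| + |-15| = 23 + 15 = 38 blocks
R9: |23| + |6| = 23 + 6 = 29 blocks
Minimum: R2 at 6 blocks.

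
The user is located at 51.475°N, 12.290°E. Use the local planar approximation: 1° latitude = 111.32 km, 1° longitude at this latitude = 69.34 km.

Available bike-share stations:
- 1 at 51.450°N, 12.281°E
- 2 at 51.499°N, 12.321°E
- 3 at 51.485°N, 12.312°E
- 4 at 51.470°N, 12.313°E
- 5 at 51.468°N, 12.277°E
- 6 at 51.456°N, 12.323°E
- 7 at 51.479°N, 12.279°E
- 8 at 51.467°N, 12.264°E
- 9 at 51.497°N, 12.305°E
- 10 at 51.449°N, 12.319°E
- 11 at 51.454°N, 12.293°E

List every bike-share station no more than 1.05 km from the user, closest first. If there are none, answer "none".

Distances from 51.475°N, 12.290°E:
1: √((-0.025·111.32)² + (-0.009·69.34)²) = √(7.74509 + 0.38945) = 2.852 km
2: √((0.024·111.32)² + (0.031·69.34)²) = √(7.13787 + 4.62052) = 3.429 km
3: √((0.010·111.32)² + (0.022·69.34)²) = √(1.23921 + 2.32709) = 1.888 km
4: √((-0.005·111.32)² + (0.023·69.34)²) = √(0.30980 + 2.54345) = 1.689 km
5: √((-0.007·111.32)² + (-0.013·69.34)²) = √(0.60721 + 0.81256) = 1.192 km
6: √((-0.019·111.32)² + (0.033·69.34)²) = √(4.47356 + 5.23595) = 3.116 km
7: √((0.004·111.32)² + (-0.011·69.34)²) = √(0.19827 + 0.58177) = 0.883 km
8: √((-0.008·111.32)² + (-0.026·69.34)²) = √(0.79310 + 3.25023) = 2.011 km
9: √((0.022·111.32)² + (0.015·69.34)²) = √(5.99780 + 1.08181) = 2.661 km
10: √((-0.026·111.32)² + (0.029·69.34)²) = √(8.37709 + 4.04356) = 3.524 km
11: √((-0.021·111.32)² + (0.003·69.34)²) = √(5.46493 + 0.04327) = 2.347 km
Threshold 1.05 km: 7 (0.883 km) is within range.

7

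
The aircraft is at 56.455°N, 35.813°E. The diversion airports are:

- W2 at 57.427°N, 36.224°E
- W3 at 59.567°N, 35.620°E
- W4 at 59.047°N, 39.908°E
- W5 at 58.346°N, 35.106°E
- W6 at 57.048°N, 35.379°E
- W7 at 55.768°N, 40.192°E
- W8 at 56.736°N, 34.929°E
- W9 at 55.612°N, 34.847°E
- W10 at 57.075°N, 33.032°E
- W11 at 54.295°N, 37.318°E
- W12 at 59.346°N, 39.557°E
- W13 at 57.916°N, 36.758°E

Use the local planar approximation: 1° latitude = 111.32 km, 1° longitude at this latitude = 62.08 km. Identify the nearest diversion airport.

Distances from 56.455°N, 35.813°E:
W2: √((0.972·111.32)² + (0.411·62.08)²) = √(11707.89787 + 651.00910) = 111.171 km
W3: √((3.112·111.32)² + (-0.193·62.08)²) = √(120012.24833 + 143.55490) = 346.635 km
W4: √((2.592·111.32)² + (4.095·62.08)²) = √(83256.16260 + 64626.58815) = 384.555 km
W5: √((1.891·111.32)² + (-0.707·62.08)²) = √(44312.82656 + 1926.38126) = 215.033 km
W6: √((0.593·111.32)² + (-0.434·62.08)²) = √(4357.68448 + 725.91016) = 71.299 km
W7: √((-0.687·111.32)² + (4.379·62.08)²) = √(5848.70706 + 73901.50909) = 282.401 km
W8: √((0.281·111.32)² + (-0.884·62.08)²) = √(978.49596 + 3011.67391) = 63.168 km
W9: √((-0.843·111.32)² + (-0.966·62.08)²) = √(8806.46360 + 3596.31454) = 111.368 km
W10: √((0.620·111.32)² + (-2.781·62.08)²) = √(4763.53954 + 29806.11647) = 185.929 km
W11: √((-2.160·111.32)² + (1.505·62.08)²) = √(57816.77958 + 8729.23964) = 257.965 km
W12: √((2.891·111.32)² + (3.744·62.08)²) = √(103572.05151 + 54022.55205) = 396.982 km
W13: √((1.461·111.32)² + (0.945·62.08)²) = √(26451.28819 + 3441.65262) = 172.896 km
Minimum: W8 at 63.168 km.

W8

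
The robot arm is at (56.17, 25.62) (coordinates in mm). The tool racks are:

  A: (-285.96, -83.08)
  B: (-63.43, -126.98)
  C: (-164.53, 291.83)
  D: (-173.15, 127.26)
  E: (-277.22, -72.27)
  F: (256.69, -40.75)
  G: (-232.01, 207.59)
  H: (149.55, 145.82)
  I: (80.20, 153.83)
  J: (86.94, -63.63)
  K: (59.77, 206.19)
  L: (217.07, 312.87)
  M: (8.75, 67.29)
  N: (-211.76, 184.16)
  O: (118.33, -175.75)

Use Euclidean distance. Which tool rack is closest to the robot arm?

M

Distances from (56.17, 25.62):
A: 358.98 mm
B: 193.88 mm
C: 345.80 mm
D: 250.84 mm
E: 347.46 mm
F: 211.22 mm
G: 340.82 mm
H: 152.21 mm
I: 130.44 mm
J: 94.41 mm
K: 180.61 mm
L: 329.24 mm
M: 63.13 mm
N: 311.32 mm
O: 210.75 mm
Minimum: M at 63.13 mm.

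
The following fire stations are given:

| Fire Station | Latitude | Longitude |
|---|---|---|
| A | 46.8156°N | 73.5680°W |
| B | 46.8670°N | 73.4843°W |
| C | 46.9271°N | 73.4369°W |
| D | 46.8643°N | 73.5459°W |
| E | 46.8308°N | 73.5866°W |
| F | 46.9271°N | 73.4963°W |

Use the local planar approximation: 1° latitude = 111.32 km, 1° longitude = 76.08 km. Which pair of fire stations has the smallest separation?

Pairwise distances:
A–B: √((0.0514·111.32)² + (0.0837·76.08)²) = √(32.739545 + 40.550099) = 8.5609 km
A–C: √((0.1115·111.32)² + (0.1311·76.08)²) = √(154.062212 + 99.482431) = 15.9231 km
A–D: √((0.0487·111.32)² + (0.0221·76.08)²) = √(29.390320 + 2.826998) = 5.6760 km
A–E: √((0.0152·111.32)² + (-0.0186·76.08)²) = √(2.863081 + 2.002474) = 2.2058 km
A–F: √((0.1115·111.32)² + (0.0717·76.08)²) = √(154.062212 + 29.756327) = 13.5580 km
B–C: √((0.0601·111.32)² + (0.0474·76.08)²) = √(44.760542 + 13.004621) = 7.6003 km
B–D: √((-0.0027·111.32)² + (-0.0616·76.08)²) = √(0.090339 + 21.963545) = 4.6962 km
B–E: √((-0.0362·111.32)² + (-0.1023·76.08)²) = √(16.239159 + 60.574840) = 8.7644 km
B–F: √((0.0601·111.32)² + (-0.0120·76.08)²) = √(44.760542 + 0.833496) = 6.7523 km
C–D: √((-0.0628·111.32)² + (-0.1090·76.08)²) = √(48.872627 + 68.769205) = 10.8463 km
C–E: √((-0.0963·111.32)² + (-0.1497·76.08)²) = √(114.920887 + 129.713330) = 15.6408 km
C–F: √((0.0000·111.32)² + (-0.0594·76.08)²) = √(0.000000 + 20.422735) = 4.5192 km
D–E: √((-0.0335·111.32)² + (-0.0407·76.08)²) = √(13.907082 + 9.588040) = 4.8472 km
D–F: √((0.0628·111.32)² + (0.0496·76.08)²) = √(48.872627 + 14.239815) = 7.9443 km
E–F: √((0.0963·111.32)² + (0.0903·76.08)²) = √(114.920887 + 47.197230) = 12.7326 km
Closest pair: A–E at 2.2058 km.

A and E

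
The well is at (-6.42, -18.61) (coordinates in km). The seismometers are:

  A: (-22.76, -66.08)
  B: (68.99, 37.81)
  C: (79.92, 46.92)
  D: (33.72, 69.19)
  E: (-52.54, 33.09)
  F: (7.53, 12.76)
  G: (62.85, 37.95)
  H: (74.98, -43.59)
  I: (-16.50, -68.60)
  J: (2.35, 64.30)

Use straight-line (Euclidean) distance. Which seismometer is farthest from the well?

Distances from (-6.42, -18.61):
A: 50.20 km
B: 94.18 km
C: 108.39 km
D: 96.54 km
E: 69.28 km
F: 34.33 km
G: 89.43 km
H: 85.15 km
I: 51.00 km
J: 83.37 km
Maximum: C at 108.39 km.

C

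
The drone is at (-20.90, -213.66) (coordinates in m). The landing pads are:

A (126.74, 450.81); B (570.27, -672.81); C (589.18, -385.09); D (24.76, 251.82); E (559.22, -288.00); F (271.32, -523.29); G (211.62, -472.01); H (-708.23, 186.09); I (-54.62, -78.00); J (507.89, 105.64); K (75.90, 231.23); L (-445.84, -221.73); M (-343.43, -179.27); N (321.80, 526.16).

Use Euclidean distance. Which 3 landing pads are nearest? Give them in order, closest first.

Distances from (-20.90, -213.66):
A: √((147.64)² + (664.47)²) = √(21797.5696 + 441520.3809) = 680.67 m
B: √((591.17)² + (-459.15)²) = √(349481.9689 + 210818.7225) = 748.53 m
C: √((610.08)² + (-171.43)²) = √(372197.6064 + 29388.2449) = 633.71 m
D: √((45.66)² + (465.48)²) = √(2084.8356 + 216671.6304) = 467.71 m
E: √((580.12)² + (-74.34)²) = √(336539.2144 + 5526.4356) = 584.86 m
F: √((292.22)² + (-309.63)²) = √(85392.5284 + 95870.7369) = 425.75 m
G: √((232.52)² + (-258.35)²) = √(54065.5504 + 66744.7225) = 347.58 m
H: √((-687.33)² + (399.75)²) = √(472422.5289 + 159800.0625) = 795.12 m
I: √((-33.72)² + (135.66)²) = √(1137.0384 + 18403.6356) = 139.79 m
J: √((528.79)² + (319.30)²) = √(279618.8641 + 101952.4900) = 617.71 m
K: √((96.80)² + (444.89)²) = √(9370.2400 + 197927.1121) = 455.30 m
L: √((-424.94)² + (-8.07)²) = √(180574.0036 + 65.1249) = 425.02 m
M: √((-322.53)² + (34.39)²) = √(104025.6009 + 1182.6721) = 324.36 m
N: √((342.70)² + (739.82)²) = √(117443.2900 + 547333.6324) = 815.34 m
Sorted: I (139.79 m) < M (324.36 m) < G (347.58 m) < L (425.02 m) < F (425.75 m) < …

I, M, G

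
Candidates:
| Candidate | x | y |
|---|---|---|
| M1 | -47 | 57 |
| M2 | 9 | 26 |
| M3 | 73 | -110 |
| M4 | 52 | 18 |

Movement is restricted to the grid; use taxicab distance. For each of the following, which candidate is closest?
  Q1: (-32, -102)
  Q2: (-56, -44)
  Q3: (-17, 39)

Q1→M3; Q2→M1; Q3→M2

Q1 at (-32, -102):
  M1: |-15| + |159| = 15 + 159 = 174
  M2: |41| + |128| = 41 + 128 = 169
  M3: |105| + |-8| = 105 + 8 = 113
  M4: |84| + |120| = 84 + 120 = 204
  → nearest: M3 (113)
Q2 at (-56, -44):
  M1: |9| + |101| = 9 + 101 = 110
  M2: |65| + |70| = 65 + 70 = 135
  M3: |129| + |-66| = 129 + 66 = 195
  M4: |108| + |62| = 108 + 62 = 170
  → nearest: M1 (110)
Q3 at (-17, 39):
  M1: |-30| + |18| = 30 + 18 = 48
  M2: |26| + |-13| = 26 + 13 = 39
  M3: |90| + |-149| = 90 + 149 = 239
  M4: |69| + |-21| = 69 + 21 = 90
  → nearest: M2 (39)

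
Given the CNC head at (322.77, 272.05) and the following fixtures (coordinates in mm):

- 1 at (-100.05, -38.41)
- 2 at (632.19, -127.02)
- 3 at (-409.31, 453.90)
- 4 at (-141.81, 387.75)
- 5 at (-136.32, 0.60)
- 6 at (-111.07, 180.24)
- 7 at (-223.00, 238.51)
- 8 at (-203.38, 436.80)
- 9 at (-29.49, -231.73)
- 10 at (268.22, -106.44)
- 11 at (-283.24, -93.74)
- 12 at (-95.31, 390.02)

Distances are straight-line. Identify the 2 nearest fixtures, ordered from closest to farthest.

Distances from (322.77, 272.05):
1: 524.56 mm
2: 504.97 mm
3: 754.33 mm
4: 478.77 mm
5: 533.34 mm
6: 443.45 mm
7: 546.80 mm
8: 551.34 mm
9: 614.72 mm
10: 382.40 mm
11: 707.85 mm
12: 434.41 mm
Sorted: 10 (382.40 mm) < 12 (434.41 mm) < 6 (443.45 mm) < 4 (478.77 mm) < …

10, 12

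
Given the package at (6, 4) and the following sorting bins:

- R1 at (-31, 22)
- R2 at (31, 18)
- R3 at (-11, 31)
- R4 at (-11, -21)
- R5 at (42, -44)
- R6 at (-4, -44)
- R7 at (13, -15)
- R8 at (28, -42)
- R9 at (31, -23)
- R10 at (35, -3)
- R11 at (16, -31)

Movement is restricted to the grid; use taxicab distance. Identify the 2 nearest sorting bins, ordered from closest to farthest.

Distances from (6, 4):
R1: |-37| + |18| = 37 + 18 = 55
R2: |25| + |14| = 25 + 14 = 39
R3: |-17| + |27| = 17 + 27 = 44
R4: |-17| + |-25| = 17 + 25 = 42
R5: |36| + |-48| = 36 + 48 = 84
R6: |-10| + |-48| = 10 + 48 = 58
R7: |7| + |-19| = 7 + 19 = 26
R8: |22| + |-46| = 22 + 46 = 68
R9: |25| + |-27| = 25 + 27 = 52
R10: |29| + |-7| = 29 + 7 = 36
R11: |10| + |-35| = 10 + 35 = 45
Sorted: R7 (26) < R10 (36) < R2 (39) < R4 (42) < …

R7, R10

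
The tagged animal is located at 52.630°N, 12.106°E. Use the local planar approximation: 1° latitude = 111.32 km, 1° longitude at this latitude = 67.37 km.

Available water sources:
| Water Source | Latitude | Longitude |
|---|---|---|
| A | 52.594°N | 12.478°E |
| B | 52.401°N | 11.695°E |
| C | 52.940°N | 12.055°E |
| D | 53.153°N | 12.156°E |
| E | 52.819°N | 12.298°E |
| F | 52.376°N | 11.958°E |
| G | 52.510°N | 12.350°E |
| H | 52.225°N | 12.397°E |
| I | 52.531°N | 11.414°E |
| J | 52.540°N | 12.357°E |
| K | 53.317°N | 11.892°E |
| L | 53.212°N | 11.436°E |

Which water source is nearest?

Distances from 52.630°N, 12.106°E:
A: √((-0.036·111.32)² + (0.372·67.37)²) = √(16.06022 + 628.08580) = 25.380 km
B: √((-0.229·111.32)² + (-0.411·67.37)²) = √(649.85634 + 766.68460) = 37.637 km
C: √((0.310·111.32)² + (-0.051·67.37)²) = √(1190.88488 + 11.80520) = 34.680 km
D: √((0.523·111.32)² + (0.050·67.37)²) = √(3389.61032 + 11.34679) = 58.318 km
E: √((0.189·111.32)² + (0.192·67.37)²) = √(442.65972 + 167.31526) = 24.698 km
F: √((-0.254·111.32)² + (-0.148·67.37)²) = √(799.49146 + 99.41605) = 29.982 km
G: √((-0.120·111.32)² + (0.244·67.37)²) = √(178.44685 + 270.21705) = 21.182 km
H: √((-0.405·111.32)² + (0.291·67.37)²) = √(2032.62116 + 384.34309) = 49.163 km
I: √((-0.099·111.32)² + (-0.692·67.37)²) = √(121.45539 + 2173.42813) = 47.905 km
J: √((-0.090·111.32)² + (0.251·67.37)²) = √(100.37635 + 285.94370) = 19.655 km
K: √((0.687·111.32)² + (-0.214·67.37)²) = √(5848.70706 + 207.85508) = 77.824 km
L: √((0.582·111.32)² + (-0.670·67.37)²) = √(4197.51604 + 2037.43002) = 78.962 km
Minimum: J at 19.655 km.

J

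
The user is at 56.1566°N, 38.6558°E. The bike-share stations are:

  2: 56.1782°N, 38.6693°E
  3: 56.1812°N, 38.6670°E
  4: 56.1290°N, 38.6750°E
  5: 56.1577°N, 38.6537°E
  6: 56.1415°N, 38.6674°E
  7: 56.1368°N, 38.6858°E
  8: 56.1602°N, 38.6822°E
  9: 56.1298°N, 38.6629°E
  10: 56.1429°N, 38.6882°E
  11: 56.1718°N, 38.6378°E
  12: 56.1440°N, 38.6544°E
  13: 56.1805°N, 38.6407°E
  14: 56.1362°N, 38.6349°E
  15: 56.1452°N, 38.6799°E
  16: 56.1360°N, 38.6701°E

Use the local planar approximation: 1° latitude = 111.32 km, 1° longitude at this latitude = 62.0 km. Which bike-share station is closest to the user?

5

Distances from 56.1566°N, 38.6558°E:
2: 2.5460 km
3: 2.8251 km
4: 3.2950 km
5: 0.1787 km
6: 1.8283 km
7: 2.8841 km
8: 1.6851 km
9: 3.0157 km
10: 2.5221 km
11: 2.0270 km
12: 1.4053 km
13: 2.8205 km
14: 2.6146 km
15: 1.9604 km
16: 2.4586 km
Minimum: 5 at 0.1787 km.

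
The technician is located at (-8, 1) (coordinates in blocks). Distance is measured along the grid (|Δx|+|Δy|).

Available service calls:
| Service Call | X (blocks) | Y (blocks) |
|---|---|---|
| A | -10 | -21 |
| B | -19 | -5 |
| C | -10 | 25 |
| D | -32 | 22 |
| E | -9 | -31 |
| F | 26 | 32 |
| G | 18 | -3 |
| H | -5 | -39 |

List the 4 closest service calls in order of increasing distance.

Distances from (-8, 1):
A: |-2| + |-22| = 2 + 22 = 24 blocks
B: |-11| + |-6| = 11 + 6 = 17 blocks
C: |-2| + |24| = 2 + 24 = 26 blocks
D: |-24| + |21| = 24 + 21 = 45 blocks
E: |-1| + |-32| = 1 + 32 = 33 blocks
F: |34| + |31| = 34 + 31 = 65 blocks
G: |26| + |-4| = 26 + 4 = 30 blocks
H: |3| + |-40| = 3 + 40 = 43 blocks
Sorted: B (17 blocks) < A (24 blocks) < C (26 blocks) < G (30 blocks) < E (33 blocks) < H (43 blocks) < …

B, A, C, G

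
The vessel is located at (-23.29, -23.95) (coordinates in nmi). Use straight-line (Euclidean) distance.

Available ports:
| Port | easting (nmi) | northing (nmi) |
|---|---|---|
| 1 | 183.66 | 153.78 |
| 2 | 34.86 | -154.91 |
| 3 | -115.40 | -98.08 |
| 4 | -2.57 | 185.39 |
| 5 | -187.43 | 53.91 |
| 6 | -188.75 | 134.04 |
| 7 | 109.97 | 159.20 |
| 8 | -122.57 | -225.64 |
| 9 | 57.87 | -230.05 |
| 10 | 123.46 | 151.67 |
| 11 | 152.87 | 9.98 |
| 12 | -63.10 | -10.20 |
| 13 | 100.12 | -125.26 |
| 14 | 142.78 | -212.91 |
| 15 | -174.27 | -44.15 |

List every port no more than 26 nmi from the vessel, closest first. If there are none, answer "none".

none

Distances from (-23.29, -23.95):
1: 272.79 nmi
2: 143.29 nmi
3: 118.23 nmi
4: 210.36 nmi
5: 181.67 nmi
6: 228.77 nmi
7: 226.50 nmi
8: 224.80 nmi
9: 221.50 nmi
10: 228.86 nmi
11: 179.40 nmi
12: 42.12 nmi
13: 159.67 nmi
14: 251.57 nmi
15: 152.33 nmi
Threshold 26 nmi: none within range.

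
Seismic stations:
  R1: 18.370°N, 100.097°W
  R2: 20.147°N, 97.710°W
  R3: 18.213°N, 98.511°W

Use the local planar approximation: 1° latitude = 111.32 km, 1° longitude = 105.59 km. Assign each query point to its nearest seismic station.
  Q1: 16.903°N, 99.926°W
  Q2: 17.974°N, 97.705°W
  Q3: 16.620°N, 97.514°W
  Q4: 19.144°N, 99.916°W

Q1 at 16.903°N, 99.926°W:
  R1: √((1.467·111.32)² + (-0.171·105.59)²) = √(26668.99335 + 326.01516) = 164.302 km
  R2: √((3.244·111.32)² + (2.216·105.59)²) = √(130409.15666 + 54750.12208) = 430.301 km
  R3: √((1.310·111.32)² + (1.415·105.59)²) = √(21266.15557 + 22323.30328) = 208.781 km
  → nearest: R1 (164.302 km)
Q2 at 17.974°N, 97.705°W:
  R1: √((0.396·111.32)² + (-2.392·105.59)²) = √(1943.28620 + 63792.25148) = 256.389 km
  R2: √((2.173·111.32)² + (-0.005·105.59)²) = √(58514.81657 + 0.27873) = 241.899 km
  R3: √((0.239·111.32)² + (-0.806·105.59)²) = √(707.85157 + 7242.95294) = 89.167 km
  → nearest: R3 (89.167 km)
Q3 at 16.620°N, 97.514°W:
  R1: √((1.750·111.32)² + (-2.583·105.59)²) = √(37950.93610 + 74386.54576) = 335.168 km
  R2: √((3.527·111.32)² + (-0.196·105.59)²) = √(154154.89319 + 428.30952) = 393.171 km
  R3: √((1.593·111.32)² + (-0.997·105.59)²) = √(31446.90777 + 11082.45295) = 206.226 km
  → nearest: R3 (206.226 km)
Q4 at 19.144°N, 99.916°W:
  R1: √((-0.774·111.32)² + (-0.181·105.59)²) = √(7423.83510 + 365.26052) = 88.256 km
  R2: √((1.003·111.32)² + (2.206·105.59)²) = √(12466.60678 + 54257.10233) = 258.309 km
  R3: √((-0.931·111.32)² + (1.405·105.59)²) = √(10741.02574 + 22008.89448) = 180.969 km
  → nearest: R1 (88.256 km)

Q1→R1; Q2→R3; Q3→R3; Q4→R1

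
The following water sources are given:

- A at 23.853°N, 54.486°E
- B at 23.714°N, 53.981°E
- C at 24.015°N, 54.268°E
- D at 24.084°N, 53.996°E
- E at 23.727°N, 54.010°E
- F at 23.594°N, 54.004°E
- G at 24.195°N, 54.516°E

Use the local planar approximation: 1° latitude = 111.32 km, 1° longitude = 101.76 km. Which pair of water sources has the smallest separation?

B and E

Pairwise distances:
A–B: 53.668 km
A–C: 28.589 km
A–D: 56.103 km
A–E: 50.428 km
A–F: 56.895 km
A–G: 38.194 km
B–C: 44.449 km
B–D: 41.217 km
B–E: 3.287 km
B–F: 13.562 km
B–G: 76.361 km
C–D: 28.725 km
C–E: 41.438 km
C–F: 54.019 km
C–G: 32.224 km
D–E: 39.767 km
D–F: 54.553 km
D–G: 54.339 km
E–F: 14.818 km
E–G: 73.249 km
F–G: 84.797 km
Closest pair: B–E at 3.287 km.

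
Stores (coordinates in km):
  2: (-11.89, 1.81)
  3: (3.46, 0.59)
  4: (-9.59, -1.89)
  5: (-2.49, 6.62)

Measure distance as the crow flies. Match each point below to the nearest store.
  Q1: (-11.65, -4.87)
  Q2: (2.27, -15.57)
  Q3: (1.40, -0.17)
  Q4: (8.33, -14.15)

Q1 at (-11.65, -4.87):
  2: 6.68 km
  3: 16.07 km
  4: 3.62 km
  5: 14.69 km
  → nearest: 4 (3.62 km)
Q2 at (2.27, -15.57):
  2: 22.42 km
  3: 16.20 km
  4: 18.11 km
  5: 22.69 km
  → nearest: 3 (16.20 km)
Q3 at (1.40, -0.17):
  2: 13.44 km
  3: 2.20 km
  4: 11.12 km
  5: 7.83 km
  → nearest: 3 (2.20 km)
Q4 at (8.33, -14.15):
  2: 25.76 km
  3: 15.52 km
  4: 21.71 km
  5: 23.42 km
  → nearest: 3 (15.52 km)

Q1→4; Q2→3; Q3→3; Q4→3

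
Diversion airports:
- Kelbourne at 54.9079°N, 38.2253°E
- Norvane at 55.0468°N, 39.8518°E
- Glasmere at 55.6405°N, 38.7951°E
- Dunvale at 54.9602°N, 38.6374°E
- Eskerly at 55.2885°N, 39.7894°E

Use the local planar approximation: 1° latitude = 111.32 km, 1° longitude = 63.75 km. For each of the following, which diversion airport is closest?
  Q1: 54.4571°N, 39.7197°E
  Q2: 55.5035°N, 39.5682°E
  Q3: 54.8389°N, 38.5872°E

Q1 at 54.4571°N, 39.7197°E:
  Kelbourne: 107.6770 km
  Norvane: 66.1834 km
  Glasmere: 144.3215 km
  Dunvale: 88.8657 km
  Eskerly: 92.6580 km
  → nearest: Norvane (66.1834 km)
Q2 at 55.5035°N, 39.5682°E:
  Kelbourne: 108.2822 km
  Norvane: 53.9589 km
  Glasmere: 51.5908 km
  Dunvale: 84.7284 km
  Eskerly: 27.7791 km
  → nearest: Eskerly (27.7791 km)
Q3 at 54.8389°N, 38.5872°E:
  Kelbourne: 24.3162 km
  Norvane: 83.8744 km
  Glasmere: 90.2130 km
  Dunvale: 13.8772 km
  Eskerly: 91.5351 km
  → nearest: Dunvale (13.8772 km)

Q1→Norvane; Q2→Eskerly; Q3→Dunvale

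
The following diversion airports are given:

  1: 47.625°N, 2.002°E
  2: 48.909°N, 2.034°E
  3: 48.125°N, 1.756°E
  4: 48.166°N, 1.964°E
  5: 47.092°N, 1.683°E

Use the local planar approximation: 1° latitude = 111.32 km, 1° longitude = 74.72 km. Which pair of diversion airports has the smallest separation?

Pairwise distances:
1–2: 142.955 km
1–3: 58.617 km
1–4: 60.291 km
1–5: 63.942 km
2–3: 89.713 km
2–4: 82.876 km
2–5: 203.962 km
3–4: 16.198 km
3–5: 115.123 km
4–5: 121.387 km
Closest pair: 3–4 at 16.198 km.

3 and 4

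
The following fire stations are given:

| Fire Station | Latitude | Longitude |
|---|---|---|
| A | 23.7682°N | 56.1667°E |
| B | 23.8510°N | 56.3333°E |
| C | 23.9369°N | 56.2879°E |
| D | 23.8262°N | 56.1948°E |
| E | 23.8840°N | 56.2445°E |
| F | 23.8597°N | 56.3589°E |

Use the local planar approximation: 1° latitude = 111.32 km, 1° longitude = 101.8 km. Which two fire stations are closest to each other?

B and F

Pairwise distances:
B–F: √((0.0087·111.32)² + (0.0256·101.8)²) = √(0.937961 + 6.791653) = 2.7802 km
A–D: √((0.0580·111.32)² + (0.0281·101.8)²) = √(41.687167 + 8.182918) = 7.0619 km
C–E: √((-0.0529·111.32)² + (-0.0434·101.8)²) = √(34.678295 + 19.519784) = 7.3619 km
D–E: √((0.0578·111.32)² + (0.0497·101.8)²) = √(41.400165 + 25.598135) = 8.1852 km
B–E: √((0.0330·111.32)² + (-0.0888·101.8)²) = √(13.495043 + 81.718707) = 9.7578 km
B–C: √((0.0859·111.32)² + (-0.0454·101.8)²) = √(91.439264 + 21.360296) = 10.6207 km
C–F: √((-0.0772·111.32)² + (0.0710·101.8)²) = √(73.855186 + 52.241093) = 11.2293 km
E–F: √((-0.0243·111.32)² + (0.1144·101.8)²) = √(7.317436 + 135.627453) = 11.9560 km
B–D: √((-0.0248·111.32)² + (-0.1385·101.8)²) = √(7.621663 + 198.790260) = 14.3670 km
A–E: √((0.1158·111.32)² + (0.0778·101.8)²) = √(166.174168 + 62.727034) = 15.1295 km
C–D: √((-0.1107·111.32)² + (-0.0931·101.8)²) = √(151.859385 + 89.824523) = 15.5462 km
D–F: √((0.0335·111.32)² + (0.1641·101.8)²) = √(13.907082 + 279.069721) = 17.1166 km
A–B: √((0.0828·111.32)² + (0.1666·101.8)²) = √(84.958546 + 287.637530) = 19.3027 km
A–F: √((0.0915·111.32)² + (0.1922·101.8)²) = √(103.750114 + 382.826791) = 22.0585 km
A–C: √((0.1687·111.32)² + (0.1212·101.8)²) = √(352.676531 + 152.230192) = 22.4701 km
Closest pair: B–F at 2.7802 km.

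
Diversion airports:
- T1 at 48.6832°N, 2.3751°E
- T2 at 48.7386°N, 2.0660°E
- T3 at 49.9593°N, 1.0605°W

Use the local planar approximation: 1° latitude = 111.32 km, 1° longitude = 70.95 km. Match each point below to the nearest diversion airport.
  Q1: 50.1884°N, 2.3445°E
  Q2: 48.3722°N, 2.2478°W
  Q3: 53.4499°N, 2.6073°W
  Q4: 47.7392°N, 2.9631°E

Q1 at 50.1884°N, 2.3445°E:
  T1: 167.5729 km
  T2: 162.5968 km
  T3: 242.9272 km
  → nearest: T2 (162.5968 km)
Q2 at 48.3722°N, 2.2478°W:
  T1: 329.8168 km
  T2: 308.7699 km
  T3: 195.7309 km
  → nearest: T3 (195.7309 km)
Q3 at 53.4499°N, 2.6073°W:
  T1: 637.5973 km
  T2: 620.4832 km
  T3: 403.7741 km
  → nearest: T3 (403.7741 km)
Q4 at 47.7392°N, 2.9631°E:
  T1: 113.0643 km
  T2: 128.1737 km
  T3: 377.5905 km
  → nearest: T1 (113.0643 km)

Q1→T2; Q2→T3; Q3→T3; Q4→T1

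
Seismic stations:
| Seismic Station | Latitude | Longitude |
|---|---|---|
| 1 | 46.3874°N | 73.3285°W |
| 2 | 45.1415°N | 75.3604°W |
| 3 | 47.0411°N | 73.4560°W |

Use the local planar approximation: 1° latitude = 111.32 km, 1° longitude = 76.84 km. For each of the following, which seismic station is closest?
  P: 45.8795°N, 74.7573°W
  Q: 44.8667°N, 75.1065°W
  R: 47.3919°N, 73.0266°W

P→2; Q→2; R→3

P at 45.8795°N, 74.7573°W:
  1: 123.4922 km
  2: 94.3234 km
  3: 163.4603 km
  → nearest: 2 (94.3234 km)
Q at 44.8667°N, 75.1065°W:
  1: 217.5376 km
  2: 36.2825 km
  3: 273.2667 km
  → nearest: 2 (36.2825 km)
R at 47.3919°N, 73.0266°W:
  1: 114.2019 km
  2: 308.0852 km
  3: 51.1240 km
  → nearest: 3 (51.1240 km)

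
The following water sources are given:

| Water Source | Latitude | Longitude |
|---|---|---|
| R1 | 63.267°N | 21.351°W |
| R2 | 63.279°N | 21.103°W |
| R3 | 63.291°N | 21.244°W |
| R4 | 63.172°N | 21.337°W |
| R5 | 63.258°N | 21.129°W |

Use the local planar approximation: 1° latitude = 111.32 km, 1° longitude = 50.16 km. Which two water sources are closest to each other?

Pairwise distances:
R1–R2: 12.511 km
R1–R3: 5.995 km
R1–R4: 10.599 km
R1–R5: 11.180 km
R2–R3: 7.198 km
R2–R4: 16.723 km
R2–R5: 2.677 km
R3–R4: 14.044 km
R3–R5: 6.839 km
R4–R5: 14.160 km
Closest pair: R2–R5 at 2.677 km.

R2 and R5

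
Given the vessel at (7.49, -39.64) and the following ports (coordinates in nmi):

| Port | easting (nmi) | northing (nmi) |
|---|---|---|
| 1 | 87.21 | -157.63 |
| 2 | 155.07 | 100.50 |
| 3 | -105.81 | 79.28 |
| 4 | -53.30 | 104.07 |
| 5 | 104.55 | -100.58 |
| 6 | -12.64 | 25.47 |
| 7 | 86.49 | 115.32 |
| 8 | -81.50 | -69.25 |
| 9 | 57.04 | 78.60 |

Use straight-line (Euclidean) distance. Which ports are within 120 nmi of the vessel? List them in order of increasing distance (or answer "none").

Distances from (7.49, -39.64):
1: 142.40 nmi
2: 203.52 nmi
3: 164.25 nmi
4: 156.04 nmi
5: 114.61 nmi
6: 68.15 nmi
7: 173.94 nmi
8: 93.79 nmi
9: 128.20 nmi
Threshold 120 nmi: 6 (68.15 nmi), 8 (93.79 nmi), 5 (114.61 nmi) are within range.

6, 8, 5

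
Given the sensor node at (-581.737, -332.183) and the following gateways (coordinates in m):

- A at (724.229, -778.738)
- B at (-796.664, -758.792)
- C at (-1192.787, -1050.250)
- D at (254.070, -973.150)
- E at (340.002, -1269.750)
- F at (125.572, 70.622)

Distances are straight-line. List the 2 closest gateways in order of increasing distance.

Distances from (-581.737, -332.183):
A: √((1305.966)² + (-446.555)²) = √(1705547.19316 + 199411.36803) = 1380.202 m
B: √((-214.927)² + (-426.609)²) = √(46193.61533 + 181995.23888) = 477.691 m
C: √((-611.050)² + (-718.067)²) = √(373382.10250 + 515620.21649) = 942.869 m
D: √((835.807)² + (-640.967)²) = √(698573.34125 + 410838.69509) = 1053.286 m
E: √((921.739)² + (-937.567)²) = √(849602.78412 + 879031.87949) = 1314.776 m
F: √((707.309)² + (402.805)²) = √(500286.02148 + 162251.86803) = 813.964 m
Sorted: B (477.691 m) < F (813.964 m) < C (942.869 m) < D (1053.286 m) < …

B, F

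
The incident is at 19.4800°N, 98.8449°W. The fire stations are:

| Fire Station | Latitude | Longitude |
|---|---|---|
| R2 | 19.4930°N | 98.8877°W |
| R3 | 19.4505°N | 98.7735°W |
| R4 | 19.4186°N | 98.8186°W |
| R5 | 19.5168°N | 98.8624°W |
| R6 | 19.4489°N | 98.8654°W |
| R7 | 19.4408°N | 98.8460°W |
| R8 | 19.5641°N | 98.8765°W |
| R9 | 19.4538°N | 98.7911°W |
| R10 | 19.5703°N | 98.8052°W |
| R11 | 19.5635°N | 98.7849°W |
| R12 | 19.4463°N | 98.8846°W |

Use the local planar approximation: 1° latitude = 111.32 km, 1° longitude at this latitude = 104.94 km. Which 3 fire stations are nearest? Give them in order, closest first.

Distances from 19.4800°N, 98.8449°W:
R2: √((0.0130·111.32)² + (-0.0428·104.94)²) = √(2.094272 + 20.172961) = 4.7188 km
R3: √((-0.0295·111.32)² + (0.0714·104.94)²) = √(10.784262 + 56.140793) = 8.1808 km
R4: √((-0.0614·111.32)² + (0.0263·104.94)²) = √(46.717881 + 7.617169) = 7.3712 km
R5: √((0.0368·111.32)² + (-0.0175·104.94)²) = √(16.781935 + 3.372549) = 4.4894 km
R6: √((-0.0311·111.32)² + (-0.0205·104.94)²) = √(11.985804 + 4.627963) = 4.0760 km
R7: √((-0.0392·111.32)² + (-0.0011·104.94)²) = √(19.042262 + 0.013325) = 4.3653 km
R8: √((0.0841·111.32)² + (-0.0316·104.94)²) = √(87.647269 + 10.996546) = 9.9320 km
R9: √((-0.0262·111.32)² + (0.0538·104.94)²) = √(8.506462 + 31.874741) = 6.3546 km
R10: √((0.0903·111.32)² + (0.0397·104.94)²) = √(101.046644 + 17.356539) = 10.8813 km
R11: √((0.0835·111.32)² + (0.0600·104.94)²) = √(86.401115 + 39.644653) = 11.2270 km
R12: √((-0.0337·111.32)² + (-0.0397·104.94)²) = √(14.073632 + 17.356539) = 5.6063 km
Sorted: R6 (4.0760 km) < R7 (4.3653 km) < R5 (4.4894 km) < R2 (4.7188 km) < R12 (5.6063 km) < …

R6, R7, R5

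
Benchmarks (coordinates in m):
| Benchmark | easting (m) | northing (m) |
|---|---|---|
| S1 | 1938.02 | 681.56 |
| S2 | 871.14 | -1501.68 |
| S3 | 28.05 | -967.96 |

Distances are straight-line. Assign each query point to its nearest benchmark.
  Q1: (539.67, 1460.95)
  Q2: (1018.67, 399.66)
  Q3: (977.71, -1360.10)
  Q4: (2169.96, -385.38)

Q1 at (539.67, 1460.95):
  S1: √((1398.35)² + (-779.39)²) = √(1955382.7225 + 607448.7721) = 1600.88 m
  S2: √((331.47)² + (-2962.63)²) = √(109872.3609 + 8777176.5169) = 2981.12 m
  S3: √((-511.62)² + (-2428.91)²) = √(261755.0244 + 5899603.7881) = 2482.21 m
  → nearest: S1 (1600.88 m)
Q2 at (1018.67, 399.66):
  S1: √((919.35)² + (281.90)²) = √(845204.4225 + 79467.6100) = 961.60 m
  S2: √((-147.53)² + (-1901.34)²) = √(21765.1009 + 3615093.7956) = 1907.06 m
  S3: √((-990.62)² + (-1367.62)²) = √(981327.9844 + 1870384.4644) = 1688.70 m
  → nearest: S1 (961.60 m)
Q3 at (977.71, -1360.10):
  S1: √((960.31)² + (2041.66)²) = √(922195.2961 + 4168375.5556) = 2256.23 m
  S2: √((-106.57)² + (-141.58)²) = √(11357.1649 + 20044.8964) = 177.21 m
  S3: √((-949.66)² + (392.14)²) = √(901854.1156 + 153773.7796) = 1027.44 m
  → nearest: S2 (177.21 m)
Q4 at (2169.96, -385.38):
  S1: √((-231.94)² + (1066.94)²) = √(53796.1636 + 1138360.9636) = 1091.86 m
  S2: √((-1298.82)² + (-1116.30)²) = √(1686933.3924 + 1246125.6900) = 1712.62 m
  S3: √((-2141.91)² + (-582.58)²) = √(4587778.4481 + 339399.4564) = 2219.72 m
  → nearest: S1 (1091.86 m)

Q1→S1; Q2→S1; Q3→S2; Q4→S1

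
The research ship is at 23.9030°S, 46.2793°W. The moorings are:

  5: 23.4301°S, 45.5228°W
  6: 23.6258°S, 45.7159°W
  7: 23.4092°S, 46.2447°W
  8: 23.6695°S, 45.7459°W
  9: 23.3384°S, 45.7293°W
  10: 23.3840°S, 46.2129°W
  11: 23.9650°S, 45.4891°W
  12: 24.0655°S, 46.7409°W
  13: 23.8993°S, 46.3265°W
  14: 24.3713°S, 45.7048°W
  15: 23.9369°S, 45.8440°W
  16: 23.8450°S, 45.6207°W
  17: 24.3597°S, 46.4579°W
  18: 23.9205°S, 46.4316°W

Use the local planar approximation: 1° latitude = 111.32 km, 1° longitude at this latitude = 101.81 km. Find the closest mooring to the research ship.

13

Distances from 23.9030°S, 46.2793°W:
5: √((0.4729·111.32)² + (0.7565·101.81)²) = √(2771.309454 + 5931.967181) = 93.2914 km
6: √((0.2772·111.32)² + (0.5634·101.81)²) = √(952.210239 + 3290.141379) = 65.1333 km
7: √((0.4938·111.32)² + (0.0346·101.81)²) = √(3021.680671 + 12.408894) = 55.0826 km
8: √((0.2335·111.32)² + (0.5334·101.81)²) = √(675.647486 + 2949.082334) = 60.2057 km
9: √((0.5646·111.32)² + (0.5500·101.81)²) = √(3950.282392 + 3135.496020) = 84.1771 km
10: √((0.5190·111.32)² + (0.0664·101.81)²) = √(3337.959869 + 45.700088) = 58.1692 km
11: √((-0.0620·111.32)² + (0.7902·101.81)²) = √(47.635395 + 6472.244656) = 80.7458 km
12: √((-0.1625·111.32)² + (-0.4616·101.81)²) = √(327.230010 + 2208.576644) = 50.3568 km
13: √((0.0037·111.32)² + (-0.0472·101.81)²) = √(0.169648 + 23.092177) = 4.8231 km
14: √((-0.4683·111.32)² + (0.5745·101.81)²) = √(2717.657426 + 3421.061968) = 78.3500 km
15: √((-0.0339·111.32)² + (0.4353·101.81)²) = √(14.241174 + 1964.075640) = 44.4783 km
16: √((0.0580·111.32)² + (0.6586·101.81)²) = √(41.687167 + 4495.979555) = 67.3622 km
17: √((-0.4567·111.32)² + (-0.1786·101.81)²) = √(2584.689738 + 330.631162) = 53.9937 km
18: √((-0.0175·111.32)² + (-0.1523·101.81)²) = √(3.795094 + 240.425585) = 15.6276 km
Minimum: 13 at 4.8231 km.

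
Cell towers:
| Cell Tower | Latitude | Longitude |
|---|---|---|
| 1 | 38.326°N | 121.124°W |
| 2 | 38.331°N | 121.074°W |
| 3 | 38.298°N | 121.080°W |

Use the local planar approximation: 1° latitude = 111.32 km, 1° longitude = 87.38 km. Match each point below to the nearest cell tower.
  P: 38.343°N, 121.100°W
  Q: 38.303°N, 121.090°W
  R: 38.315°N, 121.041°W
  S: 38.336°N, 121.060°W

P→2; Q→3; R→2; S→2

P at 38.343°N, 121.100°W:
  1: √((-0.017·111.32)² + (-0.024·87.38)²) = √(3.58133 + 4.39791) = 2.825 km
  2: √((-0.012·111.32)² + (0.026·87.38)²) = √(1.78447 + 5.16144) = 2.636 km
  3: √((-0.045·111.32)² + (0.020·87.38)²) = √(25.09409 + 3.05411) = 5.305 km
  → nearest: 2 (2.636 km)
Q at 38.303°N, 121.090°W:
  1: √((0.023·111.32)² + (-0.034·87.38)²) = √(6.55544 + 8.82637) = 3.922 km
  2: √((0.028·111.32)² + (0.016·87.38)²) = √(9.71544 + 1.95463) = 3.416 km
  3: √((-0.005·111.32)² + (0.010·87.38)²) = √(0.30980 + 0.76353) = 1.036 km
  → nearest: 3 (1.036 km)
R at 38.315°N, 121.041°W:
  1: √((0.011·111.32)² + (-0.083·87.38)²) = √(1.49945 + 52.59934) = 7.355 km
  2: √((0.016·111.32)² + (-0.033·87.38)²) = √(3.17239 + 8.31480) = 3.389 km
  3: √((-0.017·111.32)² + (-0.039·87.38)²) = √(3.58133 + 11.61324) = 3.898 km
  → nearest: 2 (3.389 km)
S at 38.336°N, 121.060°W:
  1: √((-0.010·111.32)² + (-0.064·87.38)²) = √(1.23921 + 31.27404) = 5.702 km
  2: √((-0.005·111.32)² + (-0.014·87.38)²) = √(0.30980 + 1.49651) = 1.344 km
  3: √((-0.038·111.32)² + (-0.020·87.38)²) = √(17.89425 + 3.05411) = 4.577 km
  → nearest: 2 (1.344 km)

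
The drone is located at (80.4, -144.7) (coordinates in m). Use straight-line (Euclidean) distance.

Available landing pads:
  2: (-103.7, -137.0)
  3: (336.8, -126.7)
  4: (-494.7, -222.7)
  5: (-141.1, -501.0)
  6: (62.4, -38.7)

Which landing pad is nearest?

6

Distances from (80.4, -144.7):
2: √((-184.1)² + (7.7)²) = √(33892.810 + 59.290) = 184.3 m
3: √((256.4)² + (18.0)²) = √(65740.960 + 324.000) = 257.0 m
4: √((-575.1)² + (-78.0)²) = √(330740.010 + 6084.000) = 580.4 m
5: √((-221.5)² + (-356.3)²) = √(49062.250 + 126949.690) = 419.5 m
6: √((-18.0)² + (106.0)²) = √(324.000 + 11236.000) = 107.5 m
Minimum: 6 at 107.5 m.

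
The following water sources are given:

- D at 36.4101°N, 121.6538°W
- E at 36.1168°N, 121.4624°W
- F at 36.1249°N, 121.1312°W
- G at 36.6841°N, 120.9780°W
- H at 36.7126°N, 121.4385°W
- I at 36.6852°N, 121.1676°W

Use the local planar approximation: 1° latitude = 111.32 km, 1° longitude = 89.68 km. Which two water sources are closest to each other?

G and I

Pairwise distances:
D–E: √((-0.2933·111.32)² + (0.1914·89.68)²) = √(1066.032687 + 294.628711) = 36.8871 km
D–F: √((-0.2852·111.32)² + (0.5226·89.68)²) = √(1007.964966 + 2196.493943) = 56.6079 km
D–G: √((0.2740·111.32)² + (0.6758·89.68)²) = √(930.352483 + 3673.056206) = 67.8484 km
D–H: √((0.3025·111.32)² + (0.2153·89.68)²) = √(1133.958480 + 372.802880) = 38.8170 km
D–I: √((0.2751·111.32)² + (0.4862·89.68)²) = √(937.837461 + 1901.170681) = 53.2823 km
E–F: √((0.0081·111.32)² + (0.3312·89.68)²) = √(0.813048 + 882.209754) = 29.7157 km
E–G: √((0.5673·111.32)² + (0.4844·89.68)²) = √(3988.154390 + 1887.119786) = 76.6503 km
E–H: √((0.5958·111.32)² + (0.0239·89.68)²) = √(4398.933464 + 4.593958) = 66.3591 km
E–I: √((0.5684·111.32)² + (0.2948·89.68)²) = √(4003.635522 + 698.950078) = 68.5754 km
F–G: √((0.5592·111.32)² + (0.1532·89.68)²) = √(3875.080428 + 188.759462) = 63.7483 km
F–H: √((0.5877·111.32)² + (-0.3073·89.68)²) = √(4280.138049 + 759.479961) = 70.9903 km
F–I: √((0.5603·111.32)² + (-0.0364·89.68)²) = √(3890.340732 + 10.655994) = 62.4580 km
G–H: √((0.0285·111.32)² + (-0.4605·89.68)²) = √(10.065518 + 1705.495070) = 41.4193 km
G–I: √((0.0011·111.32)² + (-0.1896·89.68)²) = √(0.014994 + 289.113163) = 17.0038 km
H–I: √((-0.0274·111.32)² + (0.2709·89.68)²) = √(9.303525 + 590.213596) = 24.4850 km
Closest pair: G–I at 17.0038 km.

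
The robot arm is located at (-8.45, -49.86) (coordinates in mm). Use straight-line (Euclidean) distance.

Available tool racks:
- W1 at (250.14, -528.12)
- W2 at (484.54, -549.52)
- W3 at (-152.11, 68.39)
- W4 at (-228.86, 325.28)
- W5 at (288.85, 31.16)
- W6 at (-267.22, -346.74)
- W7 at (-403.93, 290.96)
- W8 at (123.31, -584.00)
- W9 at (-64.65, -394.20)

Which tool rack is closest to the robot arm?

Distances from (-8.45, -49.86):
W1: 543.69 mm
W2: 701.93 mm
W3: 186.07 mm
W4: 435.10 mm
W5: 308.14 mm
W6: 393.83 mm
W7: 522.08 mm
W8: 550.15 mm
W9: 348.90 mm
Minimum: W3 at 186.07 mm.

W3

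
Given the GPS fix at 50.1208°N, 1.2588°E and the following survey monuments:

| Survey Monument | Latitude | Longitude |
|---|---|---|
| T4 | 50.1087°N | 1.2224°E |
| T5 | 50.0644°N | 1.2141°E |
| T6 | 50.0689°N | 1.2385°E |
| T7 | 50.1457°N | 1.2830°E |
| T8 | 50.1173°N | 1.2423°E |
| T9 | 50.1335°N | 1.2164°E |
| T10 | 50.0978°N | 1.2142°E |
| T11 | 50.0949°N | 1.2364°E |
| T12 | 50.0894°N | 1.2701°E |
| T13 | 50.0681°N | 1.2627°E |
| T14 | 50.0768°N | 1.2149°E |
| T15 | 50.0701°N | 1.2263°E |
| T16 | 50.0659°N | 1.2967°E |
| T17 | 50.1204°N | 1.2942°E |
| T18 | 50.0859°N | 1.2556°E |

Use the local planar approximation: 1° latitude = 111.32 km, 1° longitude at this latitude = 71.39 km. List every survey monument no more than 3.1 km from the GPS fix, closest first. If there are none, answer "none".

Distances from 50.1208°N, 1.2588°E:
T4: √((-0.0121·111.32)² + (-0.0364·71.39)²) = √(1.814334 + 6.752701) = 2.9269 km
T5: √((-0.0564·111.32)² + (-0.0447·71.39)²) = √(39.418909 + 10.183330) = 7.0429 km
T6: √((-0.0519·111.32)² + (-0.0203·71.39)²) = √(33.379599 + 2.100230) = 5.9565 km
T7: √((0.0249·111.32)² + (0.0242·71.39)²) = √(7.683252 + 2.984733) = 3.2662 km
T8: √((-0.0035·111.32)² + (-0.0165·71.39)²) = √(0.151804 + 1.387531) = 1.2407 km
T9: √((0.0127·111.32)² + (-0.0424·71.39)²) = √(1.998729 + 9.162342) = 3.3408 km
T10: √((-0.0230·111.32)² + (-0.0446·71.39)²) = √(6.555443 + 10.137818) = 4.0857 km
T11: √((-0.0259·111.32)² + (-0.0224·71.39)²) = √(8.312773 + 2.557236) = 3.2970 km
T12: √((-0.0314·111.32)² + (0.0113·71.39)²) = √(12.218157 + 0.650776) = 3.5873 km
T13: √((-0.0527·111.32)² + (0.0039·71.39)²) = √(34.416573 + 0.077518) = 5.8732 km
T14: √((-0.0440·111.32)² + (-0.0439·71.39)²) = √(23.991188 + 9.822088) = 5.8149 km
T15: √((-0.0507·111.32)² + (-0.0325·71.39)²) = √(31.853878 + 5.383212) = 6.1022 km
T16: √((-0.0549·111.32)² + (0.0379·71.39)²) = √(37.350041 + 7.320710) = 6.6836 km
T17: √((-0.0004·111.32)² + (0.0354·71.39)²) = √(0.001983 + 6.386770) = 2.5276 km
T18: √((-0.0349·111.32)² + (-0.0032·71.39)²) = √(15.093753 + 0.052188) = 3.8918 km
Threshold 3.1 km: T8 (1.2407 km), T17 (2.5276 km), T4 (2.9269 km) are within range.

T8, T17, T4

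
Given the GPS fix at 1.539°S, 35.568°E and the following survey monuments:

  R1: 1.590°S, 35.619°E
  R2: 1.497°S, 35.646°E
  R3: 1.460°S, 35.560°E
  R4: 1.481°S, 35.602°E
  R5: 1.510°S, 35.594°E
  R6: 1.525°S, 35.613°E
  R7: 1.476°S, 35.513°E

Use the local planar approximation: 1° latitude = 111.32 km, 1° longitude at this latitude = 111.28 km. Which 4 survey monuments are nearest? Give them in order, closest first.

Distances from 1.539°S, 35.568°E:
R1: √((-0.051·111.32)² + (0.051·111.28)²) = √(32.23196 + 32.20880) = 8.028 km
R2: √((0.042·111.32)² + (0.078·111.28)²) = √(21.85974 + 75.33962) = 9.859 km
R3: √((0.079·111.32)² + (-0.008·111.28)²) = √(77.33936 + 0.79253) = 8.839 km
R4: √((0.058·111.32)² + (0.034·111.28)²) = √(41.68717 + 14.31502) = 7.483 km
R5: √((0.029·111.32)² + (0.026·111.28)²) = √(10.42179 + 8.37107) = 4.335 km
R6: √((0.014·111.32)² + (0.045·111.28)²) = √(2.42886 + 25.07606) = 5.245 km
R7: √((0.063·111.32)² + (-0.055·111.28)²) = √(49.18441 + 37.45930) = 9.308 km
Sorted: R5 (4.335 km) < R6 (5.245 km) < R4 (7.483 km) < R1 (8.028 km) < R3 (8.839 km) < R7 (9.308 km) < …

R5, R6, R4, R1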